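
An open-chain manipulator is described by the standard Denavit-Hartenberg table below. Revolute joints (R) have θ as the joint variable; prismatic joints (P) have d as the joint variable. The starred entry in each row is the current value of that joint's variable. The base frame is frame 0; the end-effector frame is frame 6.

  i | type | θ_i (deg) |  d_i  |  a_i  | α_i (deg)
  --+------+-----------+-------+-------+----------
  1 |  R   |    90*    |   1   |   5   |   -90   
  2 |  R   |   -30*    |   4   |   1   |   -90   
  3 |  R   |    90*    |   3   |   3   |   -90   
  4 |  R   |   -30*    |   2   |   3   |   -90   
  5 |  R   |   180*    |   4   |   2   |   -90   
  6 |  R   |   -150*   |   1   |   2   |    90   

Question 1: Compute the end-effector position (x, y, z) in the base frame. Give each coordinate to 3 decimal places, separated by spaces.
after link 1: o_1 = (0.0000, 5.0000, 1.0000)
after link 2: o_2 = (-4.0000, 5.8660, 1.5000)
after link 3: o_3 = (-1.0000, 7.3660, -1.0981)
after link 4: o_4 = (1.5981, 6.3840, -3.3971)
after link 5: o_5 = (1.8660, 4.1519, 0.4689)
after link 6: o_6 = (3.8660, 3.2859, -0.0311)

3.866 3.286 -0.031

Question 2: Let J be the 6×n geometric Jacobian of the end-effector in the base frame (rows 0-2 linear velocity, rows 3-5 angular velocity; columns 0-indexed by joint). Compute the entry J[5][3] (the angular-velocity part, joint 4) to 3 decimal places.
axis z_3 = (-0.0000,-0.8660,-0.5000); lever o_n−o_3 = (4.8660,-4.0801,1.0670)
cross product → J_v[:, 3] = (-2.9641,-2.4330,4.2141)
J_ω[:, 3] = z_3
entry J[5][3] = -0.5000

-0.500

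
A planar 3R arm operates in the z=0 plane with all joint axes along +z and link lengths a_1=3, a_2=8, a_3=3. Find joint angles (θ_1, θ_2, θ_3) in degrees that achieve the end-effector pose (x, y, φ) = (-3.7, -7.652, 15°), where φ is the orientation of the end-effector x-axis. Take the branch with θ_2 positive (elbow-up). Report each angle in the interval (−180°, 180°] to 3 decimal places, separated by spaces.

-149.997 29.999 134.998

wrist centre = target − a_3·(cos φ, sin φ) = (-6.5978, -8.4285)
cos θ_2 = (114.5696−3²−8²)/(2·3·8) = 0.8660; θ_2 = 29.9992° (elbow-up)
β = atan2(-8.4285,-6.5978) = -128.0538°; ψ = atan2(3.9999,9.9283) = 21.9435°
θ_1 = β − ψ = -149.9973°
θ_3 = φ − θ_1 − θ_2 = 134.9981° (wrapped to (-180°,180°])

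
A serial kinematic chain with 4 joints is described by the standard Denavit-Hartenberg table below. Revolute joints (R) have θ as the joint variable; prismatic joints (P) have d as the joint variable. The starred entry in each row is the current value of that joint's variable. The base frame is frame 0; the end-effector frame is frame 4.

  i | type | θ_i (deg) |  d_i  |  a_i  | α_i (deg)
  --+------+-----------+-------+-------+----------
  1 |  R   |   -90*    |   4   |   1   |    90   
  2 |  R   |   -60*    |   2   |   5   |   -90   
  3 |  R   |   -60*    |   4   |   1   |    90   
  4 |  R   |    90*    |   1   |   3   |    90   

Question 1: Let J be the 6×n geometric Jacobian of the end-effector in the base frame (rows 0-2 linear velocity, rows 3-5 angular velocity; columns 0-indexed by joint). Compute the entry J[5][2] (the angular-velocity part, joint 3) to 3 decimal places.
0.500

axis z_2 = (0.0000,-0.8660,0.5000); lever o_n−o_2 = (-1.3660,-5.8792,3.8170)
cross product → J_v[:, 2] = (-0.3660,-0.6830,-1.1830)
J_ω[:, 2] = z_2
entry J[5][2] = 0.5000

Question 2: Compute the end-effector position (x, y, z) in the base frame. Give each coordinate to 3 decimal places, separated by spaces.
after link 1: o_1 = (0.0000, -1.0000, 4.0000)
after link 2: o_2 = (-2.0000, -3.5000, -0.3301)
after link 3: o_3 = (-2.8660, -7.2141, 1.2369)
after link 4: o_4 = (-3.3660, -9.3792, 3.4869)

-3.366 -9.379 3.487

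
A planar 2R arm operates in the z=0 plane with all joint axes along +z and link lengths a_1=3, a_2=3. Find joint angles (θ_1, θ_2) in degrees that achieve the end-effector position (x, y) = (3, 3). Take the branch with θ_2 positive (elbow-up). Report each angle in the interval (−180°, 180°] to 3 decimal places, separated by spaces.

cos θ_2 = (18.0000−3²−3²)/(2·3·3) = 0.0000; θ_2 = 90.0000° (elbow-up)
β = atan2(3.0000,3.0000) = 45.0000°; ψ = atan2(3.0000,3.0000) = 45.0000°
θ_1 = β − ψ = 0.0000°

0.000 90.000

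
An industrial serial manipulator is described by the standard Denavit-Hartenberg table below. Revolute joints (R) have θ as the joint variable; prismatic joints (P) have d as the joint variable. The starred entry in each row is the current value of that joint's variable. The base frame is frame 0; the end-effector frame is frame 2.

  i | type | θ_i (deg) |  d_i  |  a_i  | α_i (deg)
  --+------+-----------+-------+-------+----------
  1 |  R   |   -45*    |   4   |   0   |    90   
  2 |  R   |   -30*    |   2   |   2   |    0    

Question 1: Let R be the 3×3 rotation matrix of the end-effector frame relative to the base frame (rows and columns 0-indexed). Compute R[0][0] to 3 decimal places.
End-effector x-axis (col 0 of R) = (0.6124,-0.6124,-0.5000)
R[0][0] = 0.6124

0.612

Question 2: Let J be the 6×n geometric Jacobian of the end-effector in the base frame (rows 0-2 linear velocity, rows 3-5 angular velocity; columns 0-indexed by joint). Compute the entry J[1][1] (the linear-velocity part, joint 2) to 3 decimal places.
axis z_1 = (-0.7071,-0.7071,0.0000); lever o_n−o_1 = (-0.1895,-2.6390,-1.0000)
cross product → J_v[:, 1] = (0.7071,-0.7071,1.7321)
J_ω[:, 1] = z_1
entry J[1][1] = -0.7071

-0.707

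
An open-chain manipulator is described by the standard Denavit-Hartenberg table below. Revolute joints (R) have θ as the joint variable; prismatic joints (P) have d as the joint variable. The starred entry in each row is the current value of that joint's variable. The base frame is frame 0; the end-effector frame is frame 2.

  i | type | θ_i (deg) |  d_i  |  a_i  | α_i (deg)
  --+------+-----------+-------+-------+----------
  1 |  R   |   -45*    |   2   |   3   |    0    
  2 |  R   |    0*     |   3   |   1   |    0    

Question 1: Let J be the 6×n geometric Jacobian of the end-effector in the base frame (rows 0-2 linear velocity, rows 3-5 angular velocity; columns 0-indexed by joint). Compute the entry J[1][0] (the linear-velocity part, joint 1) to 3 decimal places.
axis z_0 = ẑ; lever o_n−o_0 = (2.8284,-2.8284,5.0000)
cross product → J_v[:, 0] = (2.8284,2.8284,-0.0000)
J_ω[:, 0] = z_0
entry J[1][0] = 2.8284

2.828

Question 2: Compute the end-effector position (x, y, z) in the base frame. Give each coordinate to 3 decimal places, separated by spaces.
after link 1: o_1 = (2.1213, -2.1213, 2.0000)
after link 2: o_2 = (2.8284, -2.8284, 5.0000)

2.828 -2.828 5.000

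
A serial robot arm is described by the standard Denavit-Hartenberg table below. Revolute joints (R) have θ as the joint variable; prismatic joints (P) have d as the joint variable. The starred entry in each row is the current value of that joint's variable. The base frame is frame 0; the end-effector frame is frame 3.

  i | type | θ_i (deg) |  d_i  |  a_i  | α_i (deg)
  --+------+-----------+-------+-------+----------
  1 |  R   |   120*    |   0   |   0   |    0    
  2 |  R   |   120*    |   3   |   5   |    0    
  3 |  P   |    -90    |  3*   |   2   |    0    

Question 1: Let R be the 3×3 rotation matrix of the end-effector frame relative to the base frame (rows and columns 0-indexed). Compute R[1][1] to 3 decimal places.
End-effector y-axis (col 1 of R) = (-0.5000,-0.8660,0.0000)
R[1][1] = -0.8660

-0.866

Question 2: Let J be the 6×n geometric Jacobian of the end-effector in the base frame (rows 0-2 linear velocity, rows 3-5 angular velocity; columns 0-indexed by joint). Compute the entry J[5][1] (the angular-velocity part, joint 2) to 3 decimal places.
1.000

axis z_1 = (0.0000,0.0000,1.0000); lever o_n−o_1 = (-4.2321,-3.3301,6.0000)
cross product → J_v[:, 1] = (3.3301,-4.2321,0.0000)
J_ω[:, 1] = z_1
entry J[5][1] = 1.0000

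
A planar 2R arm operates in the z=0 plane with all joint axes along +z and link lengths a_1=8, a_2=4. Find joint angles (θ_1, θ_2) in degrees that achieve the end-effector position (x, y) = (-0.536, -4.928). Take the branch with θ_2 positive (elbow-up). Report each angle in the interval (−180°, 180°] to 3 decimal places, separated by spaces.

-120.000 150.003

cos θ_2 = (24.5725−8²−4²)/(2·8·4) = -0.8661; θ_2 = 150.0034° (elbow-up)
β = atan2(-4.9280,-0.5360) = -96.2074°; ψ = atan2(1.9998,4.5358) = 23.7924°
θ_1 = β − ψ = -119.9998°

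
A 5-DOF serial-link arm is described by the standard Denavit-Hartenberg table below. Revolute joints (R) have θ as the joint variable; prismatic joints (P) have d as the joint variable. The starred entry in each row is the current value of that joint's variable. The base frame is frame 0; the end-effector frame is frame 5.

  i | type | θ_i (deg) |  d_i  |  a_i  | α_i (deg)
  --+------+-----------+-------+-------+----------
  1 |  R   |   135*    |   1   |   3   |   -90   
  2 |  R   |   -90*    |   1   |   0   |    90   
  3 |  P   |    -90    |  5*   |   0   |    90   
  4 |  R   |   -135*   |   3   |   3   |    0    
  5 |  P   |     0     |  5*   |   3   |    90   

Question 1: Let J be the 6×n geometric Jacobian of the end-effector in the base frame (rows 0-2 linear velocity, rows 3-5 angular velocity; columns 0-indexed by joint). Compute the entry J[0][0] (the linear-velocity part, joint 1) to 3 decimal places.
axis z_0 = ẑ; lever o_n−o_0 = (-5.2929,-2.1213,-7.0000)
cross product → J_v[:, 0] = (2.1213,-5.2929,0.0000)
J_ω[:, 0] = z_0
entry J[0][0] = 2.1213

2.121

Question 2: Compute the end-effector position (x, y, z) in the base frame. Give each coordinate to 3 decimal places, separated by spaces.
-5.293 -2.121 -7.000

after link 1: o_1 = (-2.1213, 2.1213, 1.0000)
after link 2: o_2 = (-2.8284, 1.4142, 1.0000)
after link 3: o_3 = (0.7071, -2.1213, 1.0000)
after link 4: o_4 = (-2.2929, -2.1213, -2.0000)
after link 5: o_5 = (-5.2929, -2.1213, -7.0000)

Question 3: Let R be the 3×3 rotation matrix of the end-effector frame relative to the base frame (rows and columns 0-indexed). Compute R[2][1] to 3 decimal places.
-1.000

End-effector y-axis (col 1 of R) = (0.0000,-0.0000,-1.0000)
R[2][1] = -1.0000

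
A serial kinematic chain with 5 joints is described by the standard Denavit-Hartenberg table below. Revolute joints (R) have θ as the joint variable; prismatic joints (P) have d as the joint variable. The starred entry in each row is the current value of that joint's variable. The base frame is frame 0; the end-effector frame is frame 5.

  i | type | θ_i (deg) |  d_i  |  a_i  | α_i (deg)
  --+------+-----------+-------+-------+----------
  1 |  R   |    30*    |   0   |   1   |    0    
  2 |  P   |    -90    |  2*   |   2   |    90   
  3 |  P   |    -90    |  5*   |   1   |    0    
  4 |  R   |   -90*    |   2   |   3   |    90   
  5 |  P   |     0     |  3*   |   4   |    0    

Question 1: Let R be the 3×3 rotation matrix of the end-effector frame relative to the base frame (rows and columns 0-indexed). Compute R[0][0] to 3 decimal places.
-0.500

End-effector x-axis (col 0 of R) = (-0.5000,0.8660,-0.0000)
R[0][0] = -0.5000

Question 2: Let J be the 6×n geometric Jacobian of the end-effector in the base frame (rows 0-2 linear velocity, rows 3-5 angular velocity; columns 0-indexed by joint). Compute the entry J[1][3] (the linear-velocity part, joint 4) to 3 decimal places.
2.598

axis z_3 = (-0.8660,-0.5000,0.0000); lever o_n−o_3 = (-5.2321,5.0622,3.0000)
cross product → J_v[:, 3] = (-1.5000,2.5981,-7.0000)
J_ω[:, 3] = z_3
entry J[1][3] = 2.5981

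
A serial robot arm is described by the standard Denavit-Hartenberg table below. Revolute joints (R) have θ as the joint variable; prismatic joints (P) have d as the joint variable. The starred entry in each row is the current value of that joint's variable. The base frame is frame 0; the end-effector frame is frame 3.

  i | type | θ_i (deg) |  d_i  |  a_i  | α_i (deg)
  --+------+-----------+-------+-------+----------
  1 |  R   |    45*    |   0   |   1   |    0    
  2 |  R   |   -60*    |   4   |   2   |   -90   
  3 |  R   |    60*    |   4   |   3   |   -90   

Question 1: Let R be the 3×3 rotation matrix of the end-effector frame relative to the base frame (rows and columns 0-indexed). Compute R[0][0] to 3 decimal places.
End-effector x-axis (col 0 of R) = (0.4830,-0.1294,-0.8660)
R[0][0] = 0.4830

0.483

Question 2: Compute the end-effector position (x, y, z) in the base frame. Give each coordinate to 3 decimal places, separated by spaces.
5.123 3.665 1.402

after link 1: o_1 = (0.7071, 0.7071, 0.0000)
after link 2: o_2 = (2.6390, 0.1895, 4.0000)
after link 3: o_3 = (5.1231, 3.6649, 1.4019)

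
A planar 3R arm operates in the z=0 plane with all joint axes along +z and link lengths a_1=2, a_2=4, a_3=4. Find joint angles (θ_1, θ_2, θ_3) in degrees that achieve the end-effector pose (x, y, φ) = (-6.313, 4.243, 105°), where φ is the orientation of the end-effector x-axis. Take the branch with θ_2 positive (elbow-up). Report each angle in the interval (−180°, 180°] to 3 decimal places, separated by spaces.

134.991 60.007 -89.998

wrist centre = target − a_3·(cos φ, sin φ) = (-5.2777, 0.3793)
cos θ_2 = (27.9982−2²−4²)/(2·2·4) = 0.4999; θ_2 = 60.0073° (elbow-up)
β = atan2(0.3793,-5.2777) = 175.8894°; ψ = atan2(3.4644,3.9996) = 40.8986°
θ_1 = β − ψ = 134.9908°
θ_3 = φ − θ_1 − θ_2 = -89.9981° (wrapped to (-180°,180°])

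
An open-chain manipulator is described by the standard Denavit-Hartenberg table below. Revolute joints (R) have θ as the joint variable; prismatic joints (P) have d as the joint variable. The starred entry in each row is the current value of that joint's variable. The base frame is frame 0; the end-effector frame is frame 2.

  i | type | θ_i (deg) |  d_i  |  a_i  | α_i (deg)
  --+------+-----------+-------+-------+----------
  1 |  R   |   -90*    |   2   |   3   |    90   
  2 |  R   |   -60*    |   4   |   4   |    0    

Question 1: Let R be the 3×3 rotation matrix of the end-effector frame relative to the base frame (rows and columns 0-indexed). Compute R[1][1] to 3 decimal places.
-0.866

End-effector y-axis (col 1 of R) = (0.0000,-0.8660,0.5000)
R[1][1] = -0.8660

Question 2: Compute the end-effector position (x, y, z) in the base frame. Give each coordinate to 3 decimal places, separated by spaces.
after link 1: o_1 = (0.0000, -3.0000, 2.0000)
after link 2: o_2 = (-4.0000, -5.0000, -1.4641)

-4.000 -5.000 -1.464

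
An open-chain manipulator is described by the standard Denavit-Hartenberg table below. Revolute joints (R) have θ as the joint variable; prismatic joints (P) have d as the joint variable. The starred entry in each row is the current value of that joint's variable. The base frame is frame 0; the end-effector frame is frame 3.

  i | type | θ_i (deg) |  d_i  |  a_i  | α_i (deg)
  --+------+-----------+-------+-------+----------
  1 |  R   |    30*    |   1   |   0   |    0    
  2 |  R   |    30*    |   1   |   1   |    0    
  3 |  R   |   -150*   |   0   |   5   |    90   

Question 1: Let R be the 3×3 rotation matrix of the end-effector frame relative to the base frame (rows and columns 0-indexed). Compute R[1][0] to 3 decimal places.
End-effector x-axis (col 0 of R) = (-0.0000,-1.0000,0.0000)
R[1][0] = -1.0000

-1.000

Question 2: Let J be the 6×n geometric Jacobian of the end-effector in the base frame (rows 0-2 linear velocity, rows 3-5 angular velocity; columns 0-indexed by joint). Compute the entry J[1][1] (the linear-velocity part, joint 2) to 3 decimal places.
0.500

axis z_1 = (0.0000,0.0000,1.0000); lever o_n−o_1 = (0.5000,-4.1340,1.0000)
cross product → J_v[:, 1] = (4.1340,0.5000,-0.0000)
J_ω[:, 1] = z_1
entry J[1][1] = 0.5000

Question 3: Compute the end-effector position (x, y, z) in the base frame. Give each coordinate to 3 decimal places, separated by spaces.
after link 1: o_1 = (0.0000, 0.0000, 1.0000)
after link 2: o_2 = (0.5000, 0.8660, 2.0000)
after link 3: o_3 = (0.5000, -4.1340, 2.0000)

0.500 -4.134 2.000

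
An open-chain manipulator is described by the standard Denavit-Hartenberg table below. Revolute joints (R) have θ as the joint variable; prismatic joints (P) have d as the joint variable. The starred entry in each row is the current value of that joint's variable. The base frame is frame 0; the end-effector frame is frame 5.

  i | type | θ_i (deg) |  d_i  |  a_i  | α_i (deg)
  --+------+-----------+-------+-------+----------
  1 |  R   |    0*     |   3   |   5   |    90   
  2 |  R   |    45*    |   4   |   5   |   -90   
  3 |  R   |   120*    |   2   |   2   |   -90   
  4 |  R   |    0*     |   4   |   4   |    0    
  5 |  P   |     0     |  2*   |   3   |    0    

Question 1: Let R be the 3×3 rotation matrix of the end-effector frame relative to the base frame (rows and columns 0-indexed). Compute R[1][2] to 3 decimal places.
-0.500

End-effector z-axis (col 2 of R) = (-0.6124,-0.5000,-0.6124)
R[1][2] = -0.5000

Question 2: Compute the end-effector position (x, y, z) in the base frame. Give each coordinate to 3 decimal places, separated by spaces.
after link 1: o_1 = (5.0000, 0.0000, 3.0000)
after link 2: o_2 = (8.5355, -4.0000, 6.5355)
after link 3: o_3 = (6.4142, -2.2679, 7.2426)
after link 4: o_4 = (2.5505, -0.8038, 3.3789)
after link 5: o_5 = (0.2651, 0.7942, 1.0935)

0.265 0.794 1.094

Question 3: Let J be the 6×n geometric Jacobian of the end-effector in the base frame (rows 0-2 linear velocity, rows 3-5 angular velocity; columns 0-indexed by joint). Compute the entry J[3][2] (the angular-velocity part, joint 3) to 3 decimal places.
axis z_2 = (-0.7071,-0.0000,0.7071); lever o_n−o_2 = (-8.2704,4.7942,-5.4420)
cross product → J_v[:, 2] = (-3.3900,-9.6962,-3.3900)
J_ω[:, 2] = z_2
entry J[3][2] = -0.7071

-0.707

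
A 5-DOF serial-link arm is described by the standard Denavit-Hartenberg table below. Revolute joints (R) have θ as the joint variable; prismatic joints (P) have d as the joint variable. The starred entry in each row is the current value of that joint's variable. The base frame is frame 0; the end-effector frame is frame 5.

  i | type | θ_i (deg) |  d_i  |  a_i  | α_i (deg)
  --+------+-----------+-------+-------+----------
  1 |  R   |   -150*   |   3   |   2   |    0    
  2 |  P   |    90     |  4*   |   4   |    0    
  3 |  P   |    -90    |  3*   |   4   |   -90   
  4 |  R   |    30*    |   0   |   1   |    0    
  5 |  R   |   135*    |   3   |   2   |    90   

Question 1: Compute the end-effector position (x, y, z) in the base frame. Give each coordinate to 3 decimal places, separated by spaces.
after link 1: o_1 = (-1.7321, -1.0000, 3.0000)
after link 2: o_2 = (0.2679, -4.4641, 7.0000)
after link 3: o_3 = (-3.1962, -6.4641, 10.0000)
after link 4: o_4 = (-3.9462, -6.8971, 9.5000)
after link 5: o_5 = (-0.7731, -8.5293, 8.9824)

-0.773 -8.529 8.982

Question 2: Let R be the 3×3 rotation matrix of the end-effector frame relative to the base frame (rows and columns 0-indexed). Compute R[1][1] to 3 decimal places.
-0.866

End-effector y-axis (col 1 of R) = (0.5000,-0.8660,0.0000)
R[1][1] = -0.8660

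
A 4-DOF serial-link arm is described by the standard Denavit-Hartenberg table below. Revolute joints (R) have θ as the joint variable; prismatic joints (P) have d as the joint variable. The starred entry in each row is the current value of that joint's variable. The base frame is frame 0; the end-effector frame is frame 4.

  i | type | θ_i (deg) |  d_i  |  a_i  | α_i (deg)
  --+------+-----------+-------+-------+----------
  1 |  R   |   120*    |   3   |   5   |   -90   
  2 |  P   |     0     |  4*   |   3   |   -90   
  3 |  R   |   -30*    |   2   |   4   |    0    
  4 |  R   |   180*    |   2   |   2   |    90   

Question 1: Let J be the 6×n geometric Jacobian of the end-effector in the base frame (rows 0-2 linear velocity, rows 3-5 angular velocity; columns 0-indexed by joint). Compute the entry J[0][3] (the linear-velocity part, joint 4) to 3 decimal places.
axis z_3 = (-0.0000,-0.0000,-1.0000); lever o_n−o_3 = (1.7321,-1.0000,-2.0000)
cross product → J_v[:, 3] = (-1.0000,-1.7321,0.0000)
J_ω[:, 3] = z_3
entry J[0][3] = -1.0000

-1.000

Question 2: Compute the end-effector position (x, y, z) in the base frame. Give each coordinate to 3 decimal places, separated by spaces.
after link 1: o_1 = (-2.5000, 4.3301, 3.0000)
after link 2: o_2 = (-7.4641, 4.9282, 3.0000)
after link 3: o_3 = (-10.9282, 6.9282, 1.0000)
after link 4: o_4 = (-9.1962, 5.9282, -1.0000)

-9.196 5.928 -1.000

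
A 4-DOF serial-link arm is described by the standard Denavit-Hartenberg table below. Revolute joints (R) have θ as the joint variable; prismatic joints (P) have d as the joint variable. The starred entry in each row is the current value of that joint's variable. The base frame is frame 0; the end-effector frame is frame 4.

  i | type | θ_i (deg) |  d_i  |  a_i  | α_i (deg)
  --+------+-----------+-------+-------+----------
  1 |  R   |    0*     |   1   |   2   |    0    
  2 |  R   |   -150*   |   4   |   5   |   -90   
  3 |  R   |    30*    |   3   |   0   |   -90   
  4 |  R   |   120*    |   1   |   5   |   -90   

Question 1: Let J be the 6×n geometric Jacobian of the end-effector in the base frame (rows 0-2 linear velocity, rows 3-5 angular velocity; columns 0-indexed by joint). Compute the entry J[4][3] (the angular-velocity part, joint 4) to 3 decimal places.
axis z_3 = (0.4330,0.2500,-0.8660); lever o_n−o_3 = (0.1429,5.0825,0.3840)
cross product → J_v[:, 3] = (4.4976,-0.2901,2.1651)
J_ω[:, 3] = z_3
entry J[4][3] = 0.2500

0.250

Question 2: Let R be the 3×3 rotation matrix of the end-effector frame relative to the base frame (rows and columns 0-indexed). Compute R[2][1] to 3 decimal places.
End-effector y-axis (col 1 of R) = (-0.4330,-0.2500,0.8660)
R[2][1] = 0.8660

0.866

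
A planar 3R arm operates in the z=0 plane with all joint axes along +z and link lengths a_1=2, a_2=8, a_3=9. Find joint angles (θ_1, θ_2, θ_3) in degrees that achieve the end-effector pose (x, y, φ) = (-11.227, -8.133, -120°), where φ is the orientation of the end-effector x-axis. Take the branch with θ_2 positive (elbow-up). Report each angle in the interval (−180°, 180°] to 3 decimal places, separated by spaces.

wrist centre = target − a_3·(cos φ, sin φ) = (-6.7270, -0.3388)
cos θ_2 = (45.3673−2²−8²)/(2·2·8) = -0.7073; θ_2 = 135.0134° (elbow-up)
β = atan2(-0.3388,-6.7270) = -177.1170°; ψ = atan2(5.6555,-3.6582) = 122.8961°
θ_1 = β − ψ = -300.0131°
θ_3 = φ − θ_1 − θ_2 = 44.9997° (wrapped to (-180°,180°])

59.987 135.013 45.000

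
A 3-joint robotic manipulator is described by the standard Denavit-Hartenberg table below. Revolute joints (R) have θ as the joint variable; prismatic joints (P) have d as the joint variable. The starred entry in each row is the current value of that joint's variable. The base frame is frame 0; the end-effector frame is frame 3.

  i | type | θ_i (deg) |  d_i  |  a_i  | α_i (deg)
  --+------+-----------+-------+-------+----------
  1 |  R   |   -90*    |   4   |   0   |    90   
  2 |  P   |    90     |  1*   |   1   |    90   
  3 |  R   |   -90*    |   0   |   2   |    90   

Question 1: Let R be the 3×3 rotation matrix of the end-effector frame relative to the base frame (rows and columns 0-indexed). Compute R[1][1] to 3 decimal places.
-1.000

End-effector y-axis (col 1 of R) = (-0.0000,-1.0000,0.0000)
R[1][1] = -1.0000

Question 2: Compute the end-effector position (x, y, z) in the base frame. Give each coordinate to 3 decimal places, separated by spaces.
1.000 -0.000 5.000

after link 1: o_1 = (0.0000, 0.0000, 4.0000)
after link 2: o_2 = (-1.0000, -0.0000, 5.0000)
after link 3: o_3 = (1.0000, -0.0000, 5.0000)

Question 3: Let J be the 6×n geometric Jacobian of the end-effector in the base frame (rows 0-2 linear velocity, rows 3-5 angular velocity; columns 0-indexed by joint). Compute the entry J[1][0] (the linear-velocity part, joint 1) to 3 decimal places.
1.000

axis z_0 = ẑ; lever o_n−o_0 = (1.0000,-0.0000,5.0000)
cross product → J_v[:, 0] = (0.0000,1.0000,-0.0000)
J_ω[:, 0] = z_0
entry J[1][0] = 1.0000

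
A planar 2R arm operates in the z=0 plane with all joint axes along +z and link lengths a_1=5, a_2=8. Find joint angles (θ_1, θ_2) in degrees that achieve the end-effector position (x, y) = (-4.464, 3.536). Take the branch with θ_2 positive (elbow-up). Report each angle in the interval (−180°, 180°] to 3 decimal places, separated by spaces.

44.992 135.001

cos θ_2 = (32.4306−5²−8²)/(2·5·8) = -0.7071; θ_2 = 135.0009° (elbow-up)
β = atan2(3.5360,-4.4640) = 141.6167°; ψ = atan2(5.6568,-0.6569) = 96.6243°
θ_1 = β − ψ = 44.9924°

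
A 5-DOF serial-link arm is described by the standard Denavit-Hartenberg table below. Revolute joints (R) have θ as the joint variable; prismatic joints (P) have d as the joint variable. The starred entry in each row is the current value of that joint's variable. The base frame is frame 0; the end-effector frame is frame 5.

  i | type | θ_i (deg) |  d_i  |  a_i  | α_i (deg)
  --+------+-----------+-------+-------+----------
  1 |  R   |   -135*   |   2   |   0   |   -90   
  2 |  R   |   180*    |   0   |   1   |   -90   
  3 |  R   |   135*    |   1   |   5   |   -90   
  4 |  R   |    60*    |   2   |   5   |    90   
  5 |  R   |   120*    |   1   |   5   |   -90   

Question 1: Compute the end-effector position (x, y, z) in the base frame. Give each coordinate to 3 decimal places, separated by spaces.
after link 1: o_1 = (0.0000, 0.0000, 2.0000)
after link 2: o_2 = (0.7071, 0.7071, 2.0000)
after link 3: o_3 = (-4.2929, 0.7071, 3.0000)
after link 4: o_4 = (-6.7929, -1.2929, -1.3301)
after link 5: o_5 = (-6.4089, -5.6230, 1.3349)

-6.409 -5.623 1.335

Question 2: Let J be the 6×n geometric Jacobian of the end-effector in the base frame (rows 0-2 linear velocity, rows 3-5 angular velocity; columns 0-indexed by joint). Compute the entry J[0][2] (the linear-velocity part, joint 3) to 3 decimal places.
axis z_2 = (0.0000,0.0000,1.0000); lever o_n−o_2 = (-7.1160,-6.3301,-0.6651)
cross product → J_v[:, 2] = (6.3301,-7.1160,0.0000)
J_ω[:, 2] = z_2
entry J[0][2] = 6.3301

6.330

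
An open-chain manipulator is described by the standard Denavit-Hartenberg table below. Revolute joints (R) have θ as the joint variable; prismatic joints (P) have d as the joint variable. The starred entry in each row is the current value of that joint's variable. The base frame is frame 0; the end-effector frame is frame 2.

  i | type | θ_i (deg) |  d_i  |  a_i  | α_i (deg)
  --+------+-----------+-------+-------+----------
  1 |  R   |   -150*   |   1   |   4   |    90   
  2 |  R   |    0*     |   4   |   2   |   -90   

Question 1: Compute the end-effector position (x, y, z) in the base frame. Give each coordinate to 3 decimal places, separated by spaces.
after link 1: o_1 = (-3.4641, -2.0000, 1.0000)
after link 2: o_2 = (-7.1962, 0.4641, 1.0000)

-7.196 0.464 1.000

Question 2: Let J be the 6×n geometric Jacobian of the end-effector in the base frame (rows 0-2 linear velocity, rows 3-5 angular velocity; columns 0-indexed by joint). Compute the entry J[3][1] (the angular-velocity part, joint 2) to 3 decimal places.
-0.500

axis z_1 = (-0.5000,0.8660,0.0000); lever o_n−o_1 = (-3.7321,2.4641,0.0000)
cross product → J_v[:, 1] = (0.0000,-0.0000,2.0000)
J_ω[:, 1] = z_1
entry J[3][1] = -0.5000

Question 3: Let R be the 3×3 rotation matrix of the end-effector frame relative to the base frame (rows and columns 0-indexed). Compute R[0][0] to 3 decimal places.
End-effector x-axis (col 0 of R) = (-0.8660,-0.5000,0.0000)
R[0][0] = -0.8660

-0.866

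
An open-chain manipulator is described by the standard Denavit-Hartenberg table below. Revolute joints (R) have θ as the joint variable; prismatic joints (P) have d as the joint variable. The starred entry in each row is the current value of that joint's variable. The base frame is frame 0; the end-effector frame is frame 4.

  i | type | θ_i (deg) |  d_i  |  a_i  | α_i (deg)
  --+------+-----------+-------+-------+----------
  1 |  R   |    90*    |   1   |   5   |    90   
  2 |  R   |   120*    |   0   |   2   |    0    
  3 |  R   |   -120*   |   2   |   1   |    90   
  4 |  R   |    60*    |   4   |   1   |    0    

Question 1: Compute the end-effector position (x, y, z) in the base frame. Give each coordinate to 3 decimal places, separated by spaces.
after link 1: o_1 = (0.0000, 5.0000, 1.0000)
after link 2: o_2 = (0.0000, 4.0000, 2.7321)
after link 3: o_3 = (2.0000, 5.0000, 2.7321)
after link 4: o_4 = (2.8660, 5.5000, -1.2679)

2.866 5.500 -1.268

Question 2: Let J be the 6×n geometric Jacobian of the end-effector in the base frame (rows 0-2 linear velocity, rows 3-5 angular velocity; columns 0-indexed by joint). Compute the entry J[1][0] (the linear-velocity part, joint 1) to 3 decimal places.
2.866

axis z_0 = ẑ; lever o_n−o_0 = (2.8660,5.5000,-1.2679)
cross product → J_v[:, 0] = (-5.5000,2.8660,0.0000)
J_ω[:, 0] = z_0
entry J[1][0] = 2.8660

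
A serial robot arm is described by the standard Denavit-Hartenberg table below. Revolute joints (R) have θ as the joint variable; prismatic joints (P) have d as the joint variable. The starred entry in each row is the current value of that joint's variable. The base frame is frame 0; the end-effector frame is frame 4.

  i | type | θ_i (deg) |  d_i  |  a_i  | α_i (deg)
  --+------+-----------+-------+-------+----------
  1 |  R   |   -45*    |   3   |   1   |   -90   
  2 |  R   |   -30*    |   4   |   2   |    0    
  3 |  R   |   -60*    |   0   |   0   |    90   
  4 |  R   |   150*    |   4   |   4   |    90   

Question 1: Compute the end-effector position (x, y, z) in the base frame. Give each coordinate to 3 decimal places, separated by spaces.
after link 1: o_1 = (0.7071, -0.7071, 3.0000)
after link 2: o_2 = (4.7603, 0.8966, 4.0000)
after link 3: o_3 = (4.7603, 0.8966, 4.0000)
after link 4: o_4 = (3.3461, 5.1392, 0.5359)

3.346 5.139 0.536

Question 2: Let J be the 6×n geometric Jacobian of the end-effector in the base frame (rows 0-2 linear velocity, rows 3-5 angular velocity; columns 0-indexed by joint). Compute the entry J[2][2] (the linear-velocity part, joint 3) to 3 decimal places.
4.000

axis z_2 = (0.7071,0.7071,0.0000); lever o_n−o_2 = (-1.4142,4.2426,-3.4641)
cross product → J_v[:, 2] = (-2.4495,2.4495,4.0000)
J_ω[:, 2] = z_2
entry J[2][2] = 4.0000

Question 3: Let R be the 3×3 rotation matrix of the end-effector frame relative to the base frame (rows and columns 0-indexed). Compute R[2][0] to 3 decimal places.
End-effector x-axis (col 0 of R) = (0.3536,0.3536,-0.8660)
R[2][0] = -0.8660

-0.866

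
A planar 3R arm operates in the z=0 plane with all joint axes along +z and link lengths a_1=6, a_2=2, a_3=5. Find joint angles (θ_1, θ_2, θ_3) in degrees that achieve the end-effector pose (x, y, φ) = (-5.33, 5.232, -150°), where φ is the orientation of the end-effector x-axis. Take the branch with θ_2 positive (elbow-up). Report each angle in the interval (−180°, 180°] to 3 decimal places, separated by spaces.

wrist centre = target − a_3·(cos φ, sin φ) = (-0.9999, 7.7320)
cos θ_2 = (60.7836−6²−2²)/(2·6·2) = 0.8660; θ_2 = 30.0050° (elbow-up)
β = atan2(7.7320,-0.9999) = 97.3684°; ψ = atan2(1.0002,7.7320) = 7.3704°
θ_1 = β − ψ = 89.9979°
θ_3 = φ − θ_1 − θ_2 = 89.9971° (wrapped to (-180°,180°])

89.998 30.005 89.997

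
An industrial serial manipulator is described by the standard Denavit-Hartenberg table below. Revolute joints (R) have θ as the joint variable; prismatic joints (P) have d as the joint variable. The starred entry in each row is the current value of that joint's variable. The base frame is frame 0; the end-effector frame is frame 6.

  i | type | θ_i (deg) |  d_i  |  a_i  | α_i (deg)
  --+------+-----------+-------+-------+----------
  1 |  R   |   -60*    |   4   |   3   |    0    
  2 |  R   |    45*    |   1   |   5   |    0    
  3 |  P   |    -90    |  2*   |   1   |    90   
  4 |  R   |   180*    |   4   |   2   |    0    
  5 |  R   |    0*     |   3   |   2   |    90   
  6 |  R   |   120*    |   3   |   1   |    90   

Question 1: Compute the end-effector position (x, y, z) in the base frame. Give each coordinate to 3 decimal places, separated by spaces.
-0.621 0.559 10.000

after link 1: o_1 = (1.5000, -2.5981, 4.0000)
after link 2: o_2 = (6.3296, -3.8922, 5.0000)
after link 3: o_3 = (6.0708, -4.8581, 7.0000)
after link 4: o_4 = (2.7247, -1.8910, 7.0000)
after link 5: o_5 = (0.3446, 0.8173, 7.0000)
after link 6: o_6 = (-0.6213, 0.5585, 10.0000)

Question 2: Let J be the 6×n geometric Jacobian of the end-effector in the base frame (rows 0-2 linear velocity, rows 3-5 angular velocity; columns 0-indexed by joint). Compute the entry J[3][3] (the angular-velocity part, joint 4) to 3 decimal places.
axis z_3 = (-0.9659,0.2588,0.0000); lever o_n−o_3 = (-6.6921,5.4166,3.0000)
cross product → J_v[:, 3] = (0.7765,2.8978,-3.5000)
J_ω[:, 3] = z_3
entry J[3][3] = -0.9659

-0.966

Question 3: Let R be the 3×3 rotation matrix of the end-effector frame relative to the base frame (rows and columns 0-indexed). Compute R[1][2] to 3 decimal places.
0.966

End-effector z-axis (col 2 of R) = (-0.2588,0.9659,0.0000)
R[1][2] = 0.9659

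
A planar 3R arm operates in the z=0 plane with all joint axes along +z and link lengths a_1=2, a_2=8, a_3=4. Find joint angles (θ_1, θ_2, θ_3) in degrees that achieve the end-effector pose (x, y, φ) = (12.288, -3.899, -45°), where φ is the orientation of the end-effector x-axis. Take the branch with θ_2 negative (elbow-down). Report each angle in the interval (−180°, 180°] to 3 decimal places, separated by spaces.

29.995 -44.994 -30.001

wrist centre = target − a_3·(cos φ, sin φ) = (9.4596, -1.0706)
cos θ_2 = (90.6296−2²−8²)/(2·2·8) = 0.7072; θ_2 = -44.9944° (elbow-down)
β = atan2(-1.0706,9.4596) = -6.4569°; ψ = atan2(-5.6563,7.6574) = -36.4522°
θ_1 = β − ψ = 29.9953°
θ_3 = φ − θ_1 − θ_2 = -30.0009° (wrapped to (-180°,180°])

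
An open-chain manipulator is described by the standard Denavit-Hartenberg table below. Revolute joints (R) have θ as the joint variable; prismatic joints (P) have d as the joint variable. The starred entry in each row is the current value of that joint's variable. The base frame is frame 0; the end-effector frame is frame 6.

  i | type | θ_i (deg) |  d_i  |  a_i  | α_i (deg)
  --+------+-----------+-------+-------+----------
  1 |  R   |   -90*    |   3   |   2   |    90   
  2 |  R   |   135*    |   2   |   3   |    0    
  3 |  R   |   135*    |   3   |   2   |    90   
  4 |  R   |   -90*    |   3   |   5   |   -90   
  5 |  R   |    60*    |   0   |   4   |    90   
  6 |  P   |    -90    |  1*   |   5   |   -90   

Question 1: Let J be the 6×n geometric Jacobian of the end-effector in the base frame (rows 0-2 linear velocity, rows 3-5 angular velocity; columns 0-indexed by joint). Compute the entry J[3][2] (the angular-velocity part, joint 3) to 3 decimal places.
-1.000

axis z_2 = (-1.0000,-0.0000,0.0000); lever o_n−o_2 = (4.8660,0.0359,3.0000)
cross product → J_v[:, 2] = (-0.0000,3.0000,-0.0359)
J_ω[:, 2] = z_2
entry J[3][2] = -1.0000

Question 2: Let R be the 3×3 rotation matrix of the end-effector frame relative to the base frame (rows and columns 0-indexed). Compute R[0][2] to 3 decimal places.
End-effector z-axis (col 2 of R) = (0.5000,-0.8660,-0.0000)
R[0][2] = 0.5000

0.500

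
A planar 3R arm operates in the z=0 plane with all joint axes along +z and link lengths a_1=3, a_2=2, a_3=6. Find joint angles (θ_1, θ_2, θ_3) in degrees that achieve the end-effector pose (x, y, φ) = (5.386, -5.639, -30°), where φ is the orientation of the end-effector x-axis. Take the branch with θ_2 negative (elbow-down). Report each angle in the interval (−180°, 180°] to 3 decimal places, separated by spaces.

wrist centre = target − a_3·(cos φ, sin φ) = (0.1898, -2.6390)
cos θ_2 = (7.0004−3²−2²)/(2·3·2) = -0.5000; θ_2 = -119.9980° (elbow-down)
β = atan2(-2.6390,0.1898) = -85.8853°; ψ = atan2(-1.7321,2.0001) = -40.8931°
θ_1 = β − ψ = -44.9922°
θ_3 = φ − θ_1 − θ_2 = 134.9902° (wrapped to (-180°,180°])

-44.992 -119.998 134.990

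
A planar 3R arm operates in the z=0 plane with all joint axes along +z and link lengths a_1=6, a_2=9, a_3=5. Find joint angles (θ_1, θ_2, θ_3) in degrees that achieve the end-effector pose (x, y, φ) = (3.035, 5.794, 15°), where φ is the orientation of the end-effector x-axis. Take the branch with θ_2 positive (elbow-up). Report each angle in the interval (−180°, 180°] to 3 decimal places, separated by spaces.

0.006 149.999 -135.005

wrist centre = target − a_3·(cos φ, sin φ) = (-1.7946, 4.4999)
cos θ_2 = (23.4698−6²−9²)/(2·6·9) = -0.8660; θ_2 = 149.9994° (elbow-up)
β = atan2(4.4999,-1.7946) = 111.7429°; ψ = atan2(4.5001,-1.7942) = 111.7371°
θ_1 = β − ψ = 0.0057°
θ_3 = φ − θ_1 − θ_2 = -135.0051° (wrapped to (-180°,180°])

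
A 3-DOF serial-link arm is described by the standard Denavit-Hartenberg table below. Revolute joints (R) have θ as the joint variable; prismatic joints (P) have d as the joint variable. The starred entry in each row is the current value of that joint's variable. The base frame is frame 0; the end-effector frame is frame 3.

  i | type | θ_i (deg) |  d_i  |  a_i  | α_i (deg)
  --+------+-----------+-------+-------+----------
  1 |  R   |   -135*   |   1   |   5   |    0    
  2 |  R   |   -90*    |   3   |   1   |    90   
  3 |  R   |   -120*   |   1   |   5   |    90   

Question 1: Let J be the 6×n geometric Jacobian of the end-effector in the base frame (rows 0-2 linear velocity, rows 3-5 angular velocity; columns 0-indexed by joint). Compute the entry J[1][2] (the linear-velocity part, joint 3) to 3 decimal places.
axis z_2 = (0.7071,0.7071,0.0000); lever o_n−o_2 = (2.4749,-1.0607,-4.3301)
cross product → J_v[:, 2] = (-3.0619,3.0619,-2.5000)
J_ω[:, 2] = z_2
entry J[1][2] = 3.0619

3.062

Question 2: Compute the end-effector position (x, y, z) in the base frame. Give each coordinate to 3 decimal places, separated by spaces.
-1.768 -3.889 -0.330

after link 1: o_1 = (-3.5355, -3.5355, 1.0000)
after link 2: o_2 = (-4.2426, -2.8284, 4.0000)
after link 3: o_3 = (-1.7678, -3.8891, -0.3301)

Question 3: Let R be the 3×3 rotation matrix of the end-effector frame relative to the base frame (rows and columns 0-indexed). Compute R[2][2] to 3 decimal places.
End-effector z-axis (col 2 of R) = (0.6124,-0.6124,0.5000)
R[2][2] = 0.5000

0.500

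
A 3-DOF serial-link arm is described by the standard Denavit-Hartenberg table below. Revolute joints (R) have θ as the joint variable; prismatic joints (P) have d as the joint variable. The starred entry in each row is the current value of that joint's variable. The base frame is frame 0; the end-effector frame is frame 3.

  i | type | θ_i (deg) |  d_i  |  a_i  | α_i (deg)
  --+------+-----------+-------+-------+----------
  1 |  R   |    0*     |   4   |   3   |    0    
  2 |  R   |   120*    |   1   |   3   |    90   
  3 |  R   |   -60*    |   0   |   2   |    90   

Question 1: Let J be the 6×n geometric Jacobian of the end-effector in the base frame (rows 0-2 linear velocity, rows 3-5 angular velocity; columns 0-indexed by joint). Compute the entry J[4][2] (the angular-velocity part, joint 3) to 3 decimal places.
0.500

axis z_2 = (0.8660,0.5000,0.0000); lever o_n−o_2 = (-0.5000,0.8660,-1.7321)
cross product → J_v[:, 2] = (-0.8660,1.5000,1.0000)
J_ω[:, 2] = z_2
entry J[4][2] = 0.5000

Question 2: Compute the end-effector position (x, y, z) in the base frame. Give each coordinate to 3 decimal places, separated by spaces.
after link 1: o_1 = (3.0000, 0.0000, 4.0000)
after link 2: o_2 = (1.5000, 2.5981, 5.0000)
after link 3: o_3 = (1.0000, 3.4641, 3.2679)

1.000 3.464 3.268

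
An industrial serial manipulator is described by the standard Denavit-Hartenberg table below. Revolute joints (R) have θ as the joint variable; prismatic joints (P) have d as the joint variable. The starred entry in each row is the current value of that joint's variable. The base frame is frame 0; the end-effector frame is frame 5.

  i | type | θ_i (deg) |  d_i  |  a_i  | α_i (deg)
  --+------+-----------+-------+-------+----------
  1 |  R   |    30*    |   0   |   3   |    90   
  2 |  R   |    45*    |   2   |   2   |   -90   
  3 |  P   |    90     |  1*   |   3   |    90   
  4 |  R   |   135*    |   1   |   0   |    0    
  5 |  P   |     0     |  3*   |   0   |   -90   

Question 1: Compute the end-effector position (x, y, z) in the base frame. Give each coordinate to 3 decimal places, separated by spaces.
after link 1: o_1 = (2.5981, 1.5000, 0.0000)
after link 2: o_2 = (4.8228, 0.4751, 1.4142)
after link 3: o_3 = (2.7104, 2.7196, 2.1213)
after link 4: o_4 = (3.3228, 3.0731, 2.8284)
after link 5: o_5 = (5.1599, 4.1338, 4.9497)

5.160 4.134 4.950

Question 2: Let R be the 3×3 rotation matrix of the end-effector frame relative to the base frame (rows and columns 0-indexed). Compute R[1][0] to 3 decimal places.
-0.862

End-effector x-axis (col 0 of R) = (-0.0795,-0.8624,0.5000)
R[1][0] = -0.8624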